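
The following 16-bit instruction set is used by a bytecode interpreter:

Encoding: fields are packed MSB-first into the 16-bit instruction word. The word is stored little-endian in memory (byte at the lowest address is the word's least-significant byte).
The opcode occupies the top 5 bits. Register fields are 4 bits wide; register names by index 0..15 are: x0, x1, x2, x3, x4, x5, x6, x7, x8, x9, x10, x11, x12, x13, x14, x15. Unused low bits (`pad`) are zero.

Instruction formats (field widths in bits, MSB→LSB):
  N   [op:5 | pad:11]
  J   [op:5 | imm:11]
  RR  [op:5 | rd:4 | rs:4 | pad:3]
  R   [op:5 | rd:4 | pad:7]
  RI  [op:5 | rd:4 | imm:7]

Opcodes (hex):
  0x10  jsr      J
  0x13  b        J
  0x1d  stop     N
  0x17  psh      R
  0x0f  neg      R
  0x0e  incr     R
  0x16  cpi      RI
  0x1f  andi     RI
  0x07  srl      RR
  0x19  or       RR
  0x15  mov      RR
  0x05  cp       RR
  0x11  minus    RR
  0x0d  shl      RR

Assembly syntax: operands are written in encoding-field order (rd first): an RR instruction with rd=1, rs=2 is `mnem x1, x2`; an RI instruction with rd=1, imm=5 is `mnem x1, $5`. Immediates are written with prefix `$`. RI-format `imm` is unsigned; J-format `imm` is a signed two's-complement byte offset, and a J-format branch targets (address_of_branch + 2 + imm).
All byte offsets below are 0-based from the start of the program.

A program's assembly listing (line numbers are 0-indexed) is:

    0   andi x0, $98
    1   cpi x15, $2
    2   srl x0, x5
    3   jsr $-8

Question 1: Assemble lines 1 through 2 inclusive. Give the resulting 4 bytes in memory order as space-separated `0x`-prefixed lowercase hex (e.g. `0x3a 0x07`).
0x82 0xb7 0x28 0x38

line 1 (cpi): pack op=0x16:5|rd=15:4|imm=2:7 = 0xb782; little→ 82 b7
line 2 (srl): pack op=0x7:5|rd=0:4|rs=5:4|pad=0:3 = 0x3828; little→ 28 38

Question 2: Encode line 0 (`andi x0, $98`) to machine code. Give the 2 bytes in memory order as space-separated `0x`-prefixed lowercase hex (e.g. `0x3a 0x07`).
0. andi fields op=0x1f:5|rd=0:4|imm=98:7 → word f862h → 62 f8

0x62 0xf8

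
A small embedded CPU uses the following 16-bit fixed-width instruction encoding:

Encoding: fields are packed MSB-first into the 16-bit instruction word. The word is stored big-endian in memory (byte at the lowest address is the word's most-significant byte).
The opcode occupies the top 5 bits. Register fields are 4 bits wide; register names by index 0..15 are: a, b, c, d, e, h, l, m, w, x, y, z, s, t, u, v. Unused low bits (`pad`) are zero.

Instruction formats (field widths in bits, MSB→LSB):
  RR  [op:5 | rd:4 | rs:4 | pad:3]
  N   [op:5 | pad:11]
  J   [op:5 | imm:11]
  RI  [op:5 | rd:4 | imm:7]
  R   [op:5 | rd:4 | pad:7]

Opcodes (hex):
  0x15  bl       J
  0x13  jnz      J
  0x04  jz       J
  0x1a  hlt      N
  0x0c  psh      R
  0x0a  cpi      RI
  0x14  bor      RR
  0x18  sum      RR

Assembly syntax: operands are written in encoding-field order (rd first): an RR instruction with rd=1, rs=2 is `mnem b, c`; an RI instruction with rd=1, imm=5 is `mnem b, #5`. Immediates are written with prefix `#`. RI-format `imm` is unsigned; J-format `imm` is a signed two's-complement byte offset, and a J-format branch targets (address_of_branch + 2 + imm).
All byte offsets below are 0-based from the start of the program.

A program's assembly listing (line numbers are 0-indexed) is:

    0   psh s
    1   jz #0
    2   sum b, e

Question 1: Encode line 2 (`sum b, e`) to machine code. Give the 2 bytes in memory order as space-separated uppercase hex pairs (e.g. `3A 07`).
C0 A0

2. sum fields op=0x18:5|rd=1:4|rs=4:4|pad=0:3 → word c0a0h → c0 a0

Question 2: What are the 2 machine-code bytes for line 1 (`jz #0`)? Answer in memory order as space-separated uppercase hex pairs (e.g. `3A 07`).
1. jz fields op=0x4:5|imm=0:11 → word 2000h → 20 00

20 00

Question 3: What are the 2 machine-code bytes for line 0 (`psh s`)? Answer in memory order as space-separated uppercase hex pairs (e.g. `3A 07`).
0. psh fields op=0xc:5|rd=12:4|pad=0:7 → word 6600h → 66 00

66 00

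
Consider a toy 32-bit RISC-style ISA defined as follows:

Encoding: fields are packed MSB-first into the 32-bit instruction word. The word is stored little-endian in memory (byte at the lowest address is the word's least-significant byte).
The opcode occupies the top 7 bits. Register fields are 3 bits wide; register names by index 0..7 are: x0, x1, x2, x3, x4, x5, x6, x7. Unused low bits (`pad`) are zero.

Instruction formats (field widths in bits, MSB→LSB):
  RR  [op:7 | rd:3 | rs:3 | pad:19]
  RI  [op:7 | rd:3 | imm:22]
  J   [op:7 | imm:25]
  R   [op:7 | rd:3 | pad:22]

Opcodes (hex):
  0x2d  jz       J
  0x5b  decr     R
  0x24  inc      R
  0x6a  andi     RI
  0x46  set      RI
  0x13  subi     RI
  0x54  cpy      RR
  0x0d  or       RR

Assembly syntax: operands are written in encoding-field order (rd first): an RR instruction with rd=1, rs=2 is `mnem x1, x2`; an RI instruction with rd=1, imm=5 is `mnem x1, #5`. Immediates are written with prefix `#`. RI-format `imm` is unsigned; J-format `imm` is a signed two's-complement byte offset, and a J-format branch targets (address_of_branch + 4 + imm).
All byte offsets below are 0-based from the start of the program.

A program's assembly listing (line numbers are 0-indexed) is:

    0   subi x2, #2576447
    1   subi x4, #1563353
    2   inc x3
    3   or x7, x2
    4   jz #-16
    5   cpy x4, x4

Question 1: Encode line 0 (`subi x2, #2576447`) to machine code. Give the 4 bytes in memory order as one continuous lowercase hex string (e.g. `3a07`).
3f50a726

L0: subi op=0x13:7|rd=2:3|imm=2576447:22 ⇒ 0x26a7503f ⇒ little 3f 50 a7 26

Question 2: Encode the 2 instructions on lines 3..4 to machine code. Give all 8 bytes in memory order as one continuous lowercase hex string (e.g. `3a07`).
3. or fields op=0xd:7|rd=7:3|rs=2:3|pad=0:19 → word 1bd00000h → 00 00 d0 1b
4. jz fields op=0x2d:7|imm=-16:25 → word 5bfffff0h → f0 ff ff 5b

0000d01bf0ffff5b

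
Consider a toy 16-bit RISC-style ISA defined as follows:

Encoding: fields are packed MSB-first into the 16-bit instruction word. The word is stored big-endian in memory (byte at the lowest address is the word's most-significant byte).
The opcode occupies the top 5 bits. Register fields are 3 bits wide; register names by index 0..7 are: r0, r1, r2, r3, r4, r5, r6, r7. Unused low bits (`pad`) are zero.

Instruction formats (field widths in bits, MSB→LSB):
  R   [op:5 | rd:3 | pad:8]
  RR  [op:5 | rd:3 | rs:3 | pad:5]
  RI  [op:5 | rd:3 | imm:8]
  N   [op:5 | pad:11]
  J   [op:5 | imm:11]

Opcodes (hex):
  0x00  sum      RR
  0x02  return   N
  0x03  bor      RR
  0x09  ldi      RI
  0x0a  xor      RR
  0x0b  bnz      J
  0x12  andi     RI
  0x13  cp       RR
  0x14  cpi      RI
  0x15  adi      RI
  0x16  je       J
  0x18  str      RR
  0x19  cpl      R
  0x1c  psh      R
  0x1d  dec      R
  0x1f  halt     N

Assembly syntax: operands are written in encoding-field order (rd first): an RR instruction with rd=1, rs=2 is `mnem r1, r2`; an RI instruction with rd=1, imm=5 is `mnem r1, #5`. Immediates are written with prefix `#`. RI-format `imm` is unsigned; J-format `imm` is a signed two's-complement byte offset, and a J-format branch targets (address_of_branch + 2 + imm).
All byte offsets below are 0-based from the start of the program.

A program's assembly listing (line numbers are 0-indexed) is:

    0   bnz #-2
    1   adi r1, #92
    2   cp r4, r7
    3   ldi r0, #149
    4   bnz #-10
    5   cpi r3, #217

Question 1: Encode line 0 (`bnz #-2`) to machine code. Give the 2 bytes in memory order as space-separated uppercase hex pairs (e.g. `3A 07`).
0. bnz fields op=0xb:5|imm=-2:11 → word 5ffeh → 5f fe

5F FE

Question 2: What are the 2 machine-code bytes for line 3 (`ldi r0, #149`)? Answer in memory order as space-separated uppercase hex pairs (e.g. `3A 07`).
48 95

line 3 (ldi): pack op=0x9:5|rd=0:3|imm=149:8 = 0x4895; big→ 48 95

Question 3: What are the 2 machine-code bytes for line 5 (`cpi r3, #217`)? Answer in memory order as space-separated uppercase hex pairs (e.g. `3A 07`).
line 5 (cpi): pack op=0x14:5|rd=3:3|imm=217:8 = 0xa3d9; big→ a3 d9

A3 D9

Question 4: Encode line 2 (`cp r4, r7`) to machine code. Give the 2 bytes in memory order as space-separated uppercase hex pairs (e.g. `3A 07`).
9C E0

2. cp fields op=0x13:5|rd=4:3|rs=7:3|pad=0:5 → word 9ce0h → 9c e0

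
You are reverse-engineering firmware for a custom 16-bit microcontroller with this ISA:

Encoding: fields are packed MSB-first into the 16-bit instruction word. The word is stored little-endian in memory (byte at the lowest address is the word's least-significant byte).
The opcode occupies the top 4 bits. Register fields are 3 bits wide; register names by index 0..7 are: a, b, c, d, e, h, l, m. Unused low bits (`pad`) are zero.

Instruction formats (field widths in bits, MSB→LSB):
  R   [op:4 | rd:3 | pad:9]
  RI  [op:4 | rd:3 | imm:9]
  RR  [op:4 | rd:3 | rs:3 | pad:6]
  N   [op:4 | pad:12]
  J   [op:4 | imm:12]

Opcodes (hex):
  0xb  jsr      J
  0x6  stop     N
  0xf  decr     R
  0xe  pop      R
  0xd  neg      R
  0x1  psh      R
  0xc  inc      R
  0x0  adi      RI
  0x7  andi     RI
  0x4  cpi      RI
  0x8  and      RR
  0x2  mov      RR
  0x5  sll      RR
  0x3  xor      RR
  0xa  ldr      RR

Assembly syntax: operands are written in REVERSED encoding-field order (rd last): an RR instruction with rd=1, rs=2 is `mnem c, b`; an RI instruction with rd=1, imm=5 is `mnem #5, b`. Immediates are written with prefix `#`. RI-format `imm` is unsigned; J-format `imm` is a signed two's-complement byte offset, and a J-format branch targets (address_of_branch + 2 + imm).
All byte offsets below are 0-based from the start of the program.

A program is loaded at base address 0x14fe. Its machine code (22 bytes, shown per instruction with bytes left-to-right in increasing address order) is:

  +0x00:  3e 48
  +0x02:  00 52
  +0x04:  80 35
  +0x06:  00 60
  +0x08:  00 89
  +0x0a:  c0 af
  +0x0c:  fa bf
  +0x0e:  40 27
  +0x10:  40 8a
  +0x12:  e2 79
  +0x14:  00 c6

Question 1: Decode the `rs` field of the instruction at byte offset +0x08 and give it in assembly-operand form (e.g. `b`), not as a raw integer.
+0x08: 00 89 ⇒ word 0x8900 (little)
  op=0x8900>>12=0x8 ⇒ and (RR)
  rd@[11:9]=0x4 ⇒ e
  rs@[8:6]=0x4 ⇒ e

e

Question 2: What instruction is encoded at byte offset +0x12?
andi #482, e

[12] e2 79 → 0x79e2
  opcode bits[15:12]=0x7: andi/RI
  rd: (w>>9)&0x7=0x4 → e
  imm: (w>>0)&0x1ff=0x1e2 → #482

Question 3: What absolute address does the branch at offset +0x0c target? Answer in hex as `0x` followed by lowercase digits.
0x1506

+0x0c: fa bf ⇒ word 0xbffa (little)
  op=0xbffa>>12=0xb ⇒ jsr (J)
  imm: (w>>0)&0xfff=0xffa (s12→-6) → #-6
  target = base 0x14fe + off 0x0c + 2 + imm -6 = 0x1506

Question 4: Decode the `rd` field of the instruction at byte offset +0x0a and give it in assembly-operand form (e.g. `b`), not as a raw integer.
m

off 0x0a: read c0 af as little → 0xafc0
  top 4b → 0xa → ldr [RR]
  [11:9] rd=7 = m
  [8:6] rs=7 = m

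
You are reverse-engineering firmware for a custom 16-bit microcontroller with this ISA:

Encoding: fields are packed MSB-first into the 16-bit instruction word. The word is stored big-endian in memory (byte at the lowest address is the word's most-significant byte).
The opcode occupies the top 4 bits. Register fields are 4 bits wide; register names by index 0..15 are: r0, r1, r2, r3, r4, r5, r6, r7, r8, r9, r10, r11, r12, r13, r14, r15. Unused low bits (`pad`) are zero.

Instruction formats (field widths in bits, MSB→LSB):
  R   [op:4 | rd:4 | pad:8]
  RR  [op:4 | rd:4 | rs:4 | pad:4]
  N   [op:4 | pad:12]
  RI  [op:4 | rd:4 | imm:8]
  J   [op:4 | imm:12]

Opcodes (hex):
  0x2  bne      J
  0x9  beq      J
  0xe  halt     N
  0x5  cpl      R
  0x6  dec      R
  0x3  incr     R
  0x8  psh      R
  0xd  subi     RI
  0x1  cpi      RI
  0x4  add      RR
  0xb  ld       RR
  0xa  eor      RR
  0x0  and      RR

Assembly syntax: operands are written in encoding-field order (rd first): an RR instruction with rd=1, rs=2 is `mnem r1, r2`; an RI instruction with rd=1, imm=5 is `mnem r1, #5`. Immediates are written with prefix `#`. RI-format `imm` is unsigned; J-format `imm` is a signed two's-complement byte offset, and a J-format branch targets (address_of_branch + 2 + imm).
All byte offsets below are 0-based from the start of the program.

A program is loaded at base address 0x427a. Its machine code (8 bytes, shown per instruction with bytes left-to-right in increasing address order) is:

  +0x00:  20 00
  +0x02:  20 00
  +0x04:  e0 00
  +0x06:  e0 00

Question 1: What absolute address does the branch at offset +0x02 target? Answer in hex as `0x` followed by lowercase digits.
@+02  big-endian(20 00) = 0x2000
  opcode bits[15:12]=0x2: bne/J
  imm@[11:0]=0x0 ⇒ #0
  target = base 0x427a + off 0x02 + 2 + imm 0 = 0x427e

0x427e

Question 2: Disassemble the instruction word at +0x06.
halt

@+06  big-endian(e0 00) = 0xe000
  top 4b → 0xe → halt [N]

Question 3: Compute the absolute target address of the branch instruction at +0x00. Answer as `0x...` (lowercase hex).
[00] 20 00 → 0x2000
  top 4b → 0x2 → bne [J]
  imm@[11:0]=0x0 ⇒ #0
  target = base 0x427a + off 0x00 + 2 + imm 0 = 0x427c

0x427c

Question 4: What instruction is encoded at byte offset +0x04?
off 0x04: read e0 00 as big → 0xe000
  op=0xe000>>12=0xe ⇒ halt (N)

halt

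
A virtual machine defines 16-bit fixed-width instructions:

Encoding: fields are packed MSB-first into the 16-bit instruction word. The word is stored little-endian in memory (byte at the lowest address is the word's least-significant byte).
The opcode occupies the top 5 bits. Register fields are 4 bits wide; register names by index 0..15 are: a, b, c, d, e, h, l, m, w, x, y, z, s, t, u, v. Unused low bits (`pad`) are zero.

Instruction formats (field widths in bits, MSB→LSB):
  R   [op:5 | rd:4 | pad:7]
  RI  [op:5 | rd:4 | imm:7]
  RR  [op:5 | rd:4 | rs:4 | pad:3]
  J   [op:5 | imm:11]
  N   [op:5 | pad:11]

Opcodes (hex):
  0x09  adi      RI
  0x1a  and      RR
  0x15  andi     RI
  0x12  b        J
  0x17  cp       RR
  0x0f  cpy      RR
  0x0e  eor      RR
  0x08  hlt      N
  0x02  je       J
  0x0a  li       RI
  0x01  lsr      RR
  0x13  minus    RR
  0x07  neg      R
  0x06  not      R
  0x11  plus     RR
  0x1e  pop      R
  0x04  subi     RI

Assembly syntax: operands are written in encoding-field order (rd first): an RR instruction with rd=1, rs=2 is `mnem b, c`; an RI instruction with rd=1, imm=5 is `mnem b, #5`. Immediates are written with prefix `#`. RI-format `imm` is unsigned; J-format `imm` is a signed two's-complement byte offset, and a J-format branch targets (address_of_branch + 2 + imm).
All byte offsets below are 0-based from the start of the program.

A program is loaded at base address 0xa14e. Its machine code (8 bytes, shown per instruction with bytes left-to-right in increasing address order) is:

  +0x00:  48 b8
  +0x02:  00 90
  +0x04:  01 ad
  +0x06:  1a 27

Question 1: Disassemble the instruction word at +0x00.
cp a, x

+0x00: 48 b8 ⇒ word 0xb848 (little)
  top 5b → 0x17 → cp [RR]
  [10:7] rd=0 = a
  [6:3] rs=9 = x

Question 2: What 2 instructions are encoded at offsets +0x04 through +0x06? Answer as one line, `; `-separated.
@+04  little-endian(01 ad) = 0xad01
  top 5b → 0x15 → andi [RI]
  rd@[10:7]=0xa ⇒ y
  imm@[6:0]=0x1 ⇒ #1
@+06  little-endian(1a 27) = 0x271a
  top 5b → 0x4 → subi [RI]
  rd@[10:7]=0xe ⇒ u
  imm@[6:0]=0x1a ⇒ #26

andi y, #1; subi u, #26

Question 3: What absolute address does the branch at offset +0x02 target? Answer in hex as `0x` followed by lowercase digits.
0xa152

off 0x02: read 00 90 as little → 0x9000
  opcode bits[15:11]=0x12: b/J
  [10:0] imm=0 = #0
  target = base 0xa14e + off 0x02 + 2 + imm 0 = 0xa152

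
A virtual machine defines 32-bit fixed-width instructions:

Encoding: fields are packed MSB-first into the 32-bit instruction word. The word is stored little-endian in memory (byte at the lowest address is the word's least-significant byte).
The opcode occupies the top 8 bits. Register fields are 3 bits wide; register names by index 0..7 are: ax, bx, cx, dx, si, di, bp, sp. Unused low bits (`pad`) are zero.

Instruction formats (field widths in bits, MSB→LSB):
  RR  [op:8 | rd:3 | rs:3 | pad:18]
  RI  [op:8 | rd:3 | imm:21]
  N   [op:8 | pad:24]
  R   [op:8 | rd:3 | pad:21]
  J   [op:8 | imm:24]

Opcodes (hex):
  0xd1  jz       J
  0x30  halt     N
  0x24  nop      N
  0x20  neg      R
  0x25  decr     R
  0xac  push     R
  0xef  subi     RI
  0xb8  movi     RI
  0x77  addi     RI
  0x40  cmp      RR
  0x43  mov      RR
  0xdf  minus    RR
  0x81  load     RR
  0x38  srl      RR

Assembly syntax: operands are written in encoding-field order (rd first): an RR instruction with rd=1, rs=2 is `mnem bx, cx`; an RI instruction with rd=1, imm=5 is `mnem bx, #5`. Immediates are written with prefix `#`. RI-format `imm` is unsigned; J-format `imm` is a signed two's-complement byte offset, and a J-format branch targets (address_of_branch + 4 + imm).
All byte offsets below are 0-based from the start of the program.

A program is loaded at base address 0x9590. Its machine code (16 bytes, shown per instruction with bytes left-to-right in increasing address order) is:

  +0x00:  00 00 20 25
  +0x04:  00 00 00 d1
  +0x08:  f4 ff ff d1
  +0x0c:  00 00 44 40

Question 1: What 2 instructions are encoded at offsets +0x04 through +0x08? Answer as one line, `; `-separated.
[04] 00 00 00 d1 → 0xd1000000
  top 8b → 0xd1 → jz [J]
  [23:0] imm=0 = #0
[08] f4 ff ff d1 → 0xd1fffff4
  top 8b → 0xd1 → jz [J]
  [23:0] imm=16777204 (s24→-12) = #-12

jz #0; jz #-12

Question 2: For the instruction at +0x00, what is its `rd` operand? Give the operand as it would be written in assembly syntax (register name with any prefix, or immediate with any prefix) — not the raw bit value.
bx

off 0x00: read 00 00 20 25 as little → 0x25200000
  opcode bits[31:24]=0x25: decr/R
  [23:21] rd=1 = bx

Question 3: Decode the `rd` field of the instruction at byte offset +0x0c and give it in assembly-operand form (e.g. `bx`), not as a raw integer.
off 0x0c: read 00 00 44 40 as little → 0x40440000
  top 8b → 0x40 → cmp [RR]
  rd: (w>>21)&0x7=0x2 → cx
  rs: (w>>18)&0x7=0x1 → bx

cx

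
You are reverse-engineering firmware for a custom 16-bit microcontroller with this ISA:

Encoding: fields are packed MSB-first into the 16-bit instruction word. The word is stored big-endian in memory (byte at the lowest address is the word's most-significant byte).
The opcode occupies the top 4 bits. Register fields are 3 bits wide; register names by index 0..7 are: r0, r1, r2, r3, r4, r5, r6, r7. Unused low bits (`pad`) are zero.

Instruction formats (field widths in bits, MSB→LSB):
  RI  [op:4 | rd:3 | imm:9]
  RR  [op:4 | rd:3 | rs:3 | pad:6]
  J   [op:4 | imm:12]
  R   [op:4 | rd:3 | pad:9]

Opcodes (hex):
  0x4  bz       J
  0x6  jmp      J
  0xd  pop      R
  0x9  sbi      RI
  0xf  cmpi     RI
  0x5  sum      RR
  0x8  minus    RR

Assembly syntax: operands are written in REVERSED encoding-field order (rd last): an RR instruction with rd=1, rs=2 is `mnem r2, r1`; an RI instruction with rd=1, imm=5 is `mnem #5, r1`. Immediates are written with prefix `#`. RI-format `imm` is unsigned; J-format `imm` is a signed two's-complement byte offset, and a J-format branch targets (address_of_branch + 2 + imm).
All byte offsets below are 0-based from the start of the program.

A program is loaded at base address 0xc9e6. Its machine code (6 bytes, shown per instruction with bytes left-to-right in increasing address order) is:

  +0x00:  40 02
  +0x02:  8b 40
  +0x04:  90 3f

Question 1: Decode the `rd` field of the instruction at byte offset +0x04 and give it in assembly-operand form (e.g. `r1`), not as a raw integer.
r0

+0x04: 90 3f ⇒ word 0x903f (big)
  opcode bits[15:12]=0x9: sbi/RI
  rd@[11:9]=0x0 ⇒ r0
  imm@[8:0]=0x3f ⇒ #63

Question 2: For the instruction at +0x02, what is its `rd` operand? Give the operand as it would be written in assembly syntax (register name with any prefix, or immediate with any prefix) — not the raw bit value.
r5

[02] 8b 40 → 0x8b40
  op=0x8b40>>12=0x8 ⇒ minus (RR)
  rd@[11:9]=0x5 ⇒ r5
  rs@[8:6]=0x5 ⇒ r5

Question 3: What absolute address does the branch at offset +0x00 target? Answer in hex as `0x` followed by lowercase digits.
@+00  big-endian(40 02) = 0x4002
  top 4b → 0x4 → bz [J]
  imm@[11:0]=0x2 ⇒ #2
  target = base 0xc9e6 + off 0x00 + 2 + imm 2 = 0xc9ea

0xc9ea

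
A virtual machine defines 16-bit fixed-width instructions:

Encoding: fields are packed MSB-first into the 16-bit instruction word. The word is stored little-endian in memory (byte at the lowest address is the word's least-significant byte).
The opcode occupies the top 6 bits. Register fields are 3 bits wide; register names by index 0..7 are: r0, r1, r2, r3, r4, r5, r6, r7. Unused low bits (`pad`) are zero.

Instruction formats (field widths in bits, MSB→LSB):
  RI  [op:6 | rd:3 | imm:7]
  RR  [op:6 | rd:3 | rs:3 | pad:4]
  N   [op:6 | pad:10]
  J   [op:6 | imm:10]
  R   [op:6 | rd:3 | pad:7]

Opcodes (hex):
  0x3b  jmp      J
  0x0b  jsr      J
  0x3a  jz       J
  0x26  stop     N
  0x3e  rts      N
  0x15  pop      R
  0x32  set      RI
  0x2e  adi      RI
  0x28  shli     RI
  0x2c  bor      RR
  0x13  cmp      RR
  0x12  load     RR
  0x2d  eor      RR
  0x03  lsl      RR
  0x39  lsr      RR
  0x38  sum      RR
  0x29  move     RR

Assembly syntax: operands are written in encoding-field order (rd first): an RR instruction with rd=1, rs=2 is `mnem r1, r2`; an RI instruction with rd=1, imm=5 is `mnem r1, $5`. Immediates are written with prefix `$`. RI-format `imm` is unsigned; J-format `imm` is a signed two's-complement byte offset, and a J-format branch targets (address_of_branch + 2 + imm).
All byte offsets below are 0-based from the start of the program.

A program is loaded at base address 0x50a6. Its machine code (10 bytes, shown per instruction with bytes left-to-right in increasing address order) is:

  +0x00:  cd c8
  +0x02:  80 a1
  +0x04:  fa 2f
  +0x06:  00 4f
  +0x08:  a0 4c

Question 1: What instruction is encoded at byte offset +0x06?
cmp r6, r0

@+06  little-endian(00 4f) = 0x4f00
  top 6b → 0x13 → cmp [RR]
  rd: (w>>7)&0x7=0x6 → r6
  rs: (w>>4)&0x7=0x0 → r0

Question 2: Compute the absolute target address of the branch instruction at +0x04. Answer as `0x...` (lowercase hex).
0x50a6

+0x04: fa 2f ⇒ word 0x2ffa (little)
  op=0x2ffa>>10=0xb ⇒ jsr (J)
  imm: (w>>0)&0x3ff=0x3fa (s10→-6) → $-6
  target = base 0x50a6 + off 0x04 + 2 + imm -6 = 0x50a6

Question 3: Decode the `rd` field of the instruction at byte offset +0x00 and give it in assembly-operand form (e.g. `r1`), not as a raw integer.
r1

@+00  little-endian(cd c8) = 0xc8cd
  opcode bits[15:10]=0x32: set/RI
  rd@[9:7]=0x1 ⇒ r1
  imm@[6:0]=0x4d ⇒ $77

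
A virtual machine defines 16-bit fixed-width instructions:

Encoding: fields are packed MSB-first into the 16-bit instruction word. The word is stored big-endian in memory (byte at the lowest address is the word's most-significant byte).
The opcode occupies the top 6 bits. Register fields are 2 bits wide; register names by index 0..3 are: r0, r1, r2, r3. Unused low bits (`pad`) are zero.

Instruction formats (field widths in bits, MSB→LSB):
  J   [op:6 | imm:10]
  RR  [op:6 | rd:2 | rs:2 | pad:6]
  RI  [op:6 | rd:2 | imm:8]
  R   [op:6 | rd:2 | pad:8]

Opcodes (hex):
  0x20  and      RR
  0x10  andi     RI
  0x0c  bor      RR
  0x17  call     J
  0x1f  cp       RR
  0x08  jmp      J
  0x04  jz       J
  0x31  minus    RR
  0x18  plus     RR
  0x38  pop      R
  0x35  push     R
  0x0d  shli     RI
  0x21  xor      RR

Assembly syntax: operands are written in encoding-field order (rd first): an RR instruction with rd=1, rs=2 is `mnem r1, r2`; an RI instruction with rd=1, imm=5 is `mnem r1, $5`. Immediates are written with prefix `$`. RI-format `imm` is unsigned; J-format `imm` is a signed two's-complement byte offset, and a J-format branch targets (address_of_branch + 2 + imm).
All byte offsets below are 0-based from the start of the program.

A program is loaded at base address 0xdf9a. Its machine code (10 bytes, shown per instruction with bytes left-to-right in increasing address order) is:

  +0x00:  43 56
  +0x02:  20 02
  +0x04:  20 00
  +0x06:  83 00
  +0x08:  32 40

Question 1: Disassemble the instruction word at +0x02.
off 0x02: read 20 02 as big → 0x2002
  op=0x2002>>10=0x8 ⇒ jmp (J)
  [9:0] imm=2 = $2

jmp $2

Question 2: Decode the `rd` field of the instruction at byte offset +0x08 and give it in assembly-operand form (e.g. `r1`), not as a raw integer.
off 0x08: read 32 40 as big → 0x3240
  op=0x3240>>10=0xc ⇒ bor (RR)
  rd: (w>>8)&0x3=0x2 → r2
  rs: (w>>6)&0x3=0x1 → r1

r2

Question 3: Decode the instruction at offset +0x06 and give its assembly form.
and r3, r0

@+06  big-endian(83 00) = 0x8300
  op=0x8300>>10=0x20 ⇒ and (RR)
  rd: (w>>8)&0x3=0x3 → r3
  rs: (w>>6)&0x3=0x0 → r0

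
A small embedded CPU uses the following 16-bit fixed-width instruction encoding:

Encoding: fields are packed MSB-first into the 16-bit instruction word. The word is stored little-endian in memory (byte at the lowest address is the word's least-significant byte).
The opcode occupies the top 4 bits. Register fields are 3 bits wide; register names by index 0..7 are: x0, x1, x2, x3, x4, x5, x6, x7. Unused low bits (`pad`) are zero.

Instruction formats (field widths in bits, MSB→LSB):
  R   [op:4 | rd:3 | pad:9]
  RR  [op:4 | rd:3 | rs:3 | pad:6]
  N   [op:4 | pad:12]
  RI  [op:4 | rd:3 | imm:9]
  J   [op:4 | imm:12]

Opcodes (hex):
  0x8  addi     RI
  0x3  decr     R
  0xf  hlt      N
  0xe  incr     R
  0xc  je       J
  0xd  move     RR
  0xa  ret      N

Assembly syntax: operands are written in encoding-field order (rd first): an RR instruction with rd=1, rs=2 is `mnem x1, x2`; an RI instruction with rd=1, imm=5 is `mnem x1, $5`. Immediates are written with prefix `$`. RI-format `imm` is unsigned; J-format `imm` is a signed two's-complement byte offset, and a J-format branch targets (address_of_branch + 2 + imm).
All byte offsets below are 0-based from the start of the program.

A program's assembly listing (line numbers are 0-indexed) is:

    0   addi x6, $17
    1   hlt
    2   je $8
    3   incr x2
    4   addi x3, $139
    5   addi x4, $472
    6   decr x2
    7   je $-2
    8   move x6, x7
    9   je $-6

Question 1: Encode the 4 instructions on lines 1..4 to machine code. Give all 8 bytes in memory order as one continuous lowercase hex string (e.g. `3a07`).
00f008c000e48b86

L1: hlt op=0xf:4|pad=0:12 ⇒ 0xf000 ⇒ little 00 f0
L2: je op=0xc:4|imm=8:12 ⇒ 0xc008 ⇒ little 08 c0
L3: incr op=0xe:4|rd=2:3|pad=0:9 ⇒ 0xe400 ⇒ little 00 e4
L4: addi op=0x8:4|rd=3:3|imm=139:9 ⇒ 0x868b ⇒ little 8b 86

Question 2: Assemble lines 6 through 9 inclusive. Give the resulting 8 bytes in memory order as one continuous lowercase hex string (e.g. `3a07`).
0034fecfc0ddfacf

L6: decr op=0x3:4|rd=2:3|pad=0:9 ⇒ 0x3400 ⇒ little 00 34
L7: je op=0xc:4|imm=-2:12 ⇒ 0xcffe ⇒ little fe cf
L8: move op=0xd:4|rd=6:3|rs=7:3|pad=0:6 ⇒ 0xddc0 ⇒ little c0 dd
L9: je op=0xc:4|imm=-6:12 ⇒ 0xcffa ⇒ little fa cf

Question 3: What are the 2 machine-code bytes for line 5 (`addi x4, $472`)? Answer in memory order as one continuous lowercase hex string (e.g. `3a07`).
d889

line 5 (addi): pack op=0x8:4|rd=4:3|imm=472:9 = 0x89d8; little→ d8 89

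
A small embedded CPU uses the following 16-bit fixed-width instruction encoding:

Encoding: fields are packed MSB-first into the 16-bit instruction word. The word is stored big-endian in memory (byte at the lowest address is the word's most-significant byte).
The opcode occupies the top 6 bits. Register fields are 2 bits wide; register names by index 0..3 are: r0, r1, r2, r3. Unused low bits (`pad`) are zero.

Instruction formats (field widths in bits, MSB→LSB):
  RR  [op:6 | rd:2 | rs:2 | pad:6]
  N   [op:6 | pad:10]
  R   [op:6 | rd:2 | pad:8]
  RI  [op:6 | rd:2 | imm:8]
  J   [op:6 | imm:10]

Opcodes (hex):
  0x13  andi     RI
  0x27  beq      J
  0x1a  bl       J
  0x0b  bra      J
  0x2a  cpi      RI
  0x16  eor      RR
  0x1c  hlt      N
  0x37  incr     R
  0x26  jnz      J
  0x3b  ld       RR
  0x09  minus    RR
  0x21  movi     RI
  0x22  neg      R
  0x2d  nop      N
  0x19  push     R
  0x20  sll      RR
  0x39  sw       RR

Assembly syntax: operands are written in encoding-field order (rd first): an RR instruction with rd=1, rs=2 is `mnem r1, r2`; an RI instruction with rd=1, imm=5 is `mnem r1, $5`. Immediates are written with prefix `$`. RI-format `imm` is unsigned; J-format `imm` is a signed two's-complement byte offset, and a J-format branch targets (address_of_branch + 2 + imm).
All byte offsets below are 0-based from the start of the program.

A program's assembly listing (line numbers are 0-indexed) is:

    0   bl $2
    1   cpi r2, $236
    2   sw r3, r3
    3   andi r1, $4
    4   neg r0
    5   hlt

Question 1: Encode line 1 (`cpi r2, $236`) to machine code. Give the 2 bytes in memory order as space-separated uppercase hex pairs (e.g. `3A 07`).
AA EC

L1: cpi op=0x2a:6|rd=2:2|imm=236:8 ⇒ 0xaaec ⇒ big aa ec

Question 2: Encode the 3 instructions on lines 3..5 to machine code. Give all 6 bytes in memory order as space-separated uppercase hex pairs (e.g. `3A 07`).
4D 04 88 00 70 00

3. andi fields op=0x13:6|rd=1:2|imm=4:8 → word 4d04h → 4d 04
4. neg fields op=0x22:6|rd=0:2|pad=0:8 → word 8800h → 88 00
5. hlt fields op=0x1c:6|pad=0:10 → word 7000h → 70 00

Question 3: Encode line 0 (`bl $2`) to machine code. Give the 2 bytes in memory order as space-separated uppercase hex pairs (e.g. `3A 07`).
68 02

L0: bl op=0x1a:6|imm=2:10 ⇒ 0x6802 ⇒ big 68 02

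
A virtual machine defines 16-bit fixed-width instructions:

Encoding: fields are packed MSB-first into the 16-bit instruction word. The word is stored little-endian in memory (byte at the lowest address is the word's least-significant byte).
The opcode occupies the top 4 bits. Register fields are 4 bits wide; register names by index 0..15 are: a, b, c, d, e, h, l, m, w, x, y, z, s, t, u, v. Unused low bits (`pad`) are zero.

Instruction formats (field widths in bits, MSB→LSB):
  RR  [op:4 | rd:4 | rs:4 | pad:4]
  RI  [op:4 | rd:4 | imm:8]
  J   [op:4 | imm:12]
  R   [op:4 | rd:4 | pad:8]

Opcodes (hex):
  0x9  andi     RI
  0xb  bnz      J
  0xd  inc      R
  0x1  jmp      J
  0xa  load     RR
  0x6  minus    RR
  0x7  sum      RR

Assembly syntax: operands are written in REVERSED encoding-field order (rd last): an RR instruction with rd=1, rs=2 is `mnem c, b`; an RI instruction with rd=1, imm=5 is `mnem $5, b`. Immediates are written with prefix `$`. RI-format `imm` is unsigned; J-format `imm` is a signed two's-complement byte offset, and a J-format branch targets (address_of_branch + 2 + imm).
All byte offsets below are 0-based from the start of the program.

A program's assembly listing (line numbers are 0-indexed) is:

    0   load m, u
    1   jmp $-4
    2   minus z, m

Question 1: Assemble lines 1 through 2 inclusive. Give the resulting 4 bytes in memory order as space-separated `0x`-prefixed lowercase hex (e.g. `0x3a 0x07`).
0xfc 0x1f 0xb0 0x67

line 1 (jmp): pack op=0x1:4|imm=-4:12 = 0x1ffc; little→ fc 1f
line 2 (minus): pack op=0x6:4|rd=7:4|rs=11:4|pad=0:4 = 0x67b0; little→ b0 67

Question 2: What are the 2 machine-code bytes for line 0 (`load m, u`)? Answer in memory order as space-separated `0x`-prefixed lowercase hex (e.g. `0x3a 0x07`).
0x70 0xae

L0: load op=0xa:4|rd=14:4|rs=7:4|pad=0:4 ⇒ 0xae70 ⇒ little 70 ae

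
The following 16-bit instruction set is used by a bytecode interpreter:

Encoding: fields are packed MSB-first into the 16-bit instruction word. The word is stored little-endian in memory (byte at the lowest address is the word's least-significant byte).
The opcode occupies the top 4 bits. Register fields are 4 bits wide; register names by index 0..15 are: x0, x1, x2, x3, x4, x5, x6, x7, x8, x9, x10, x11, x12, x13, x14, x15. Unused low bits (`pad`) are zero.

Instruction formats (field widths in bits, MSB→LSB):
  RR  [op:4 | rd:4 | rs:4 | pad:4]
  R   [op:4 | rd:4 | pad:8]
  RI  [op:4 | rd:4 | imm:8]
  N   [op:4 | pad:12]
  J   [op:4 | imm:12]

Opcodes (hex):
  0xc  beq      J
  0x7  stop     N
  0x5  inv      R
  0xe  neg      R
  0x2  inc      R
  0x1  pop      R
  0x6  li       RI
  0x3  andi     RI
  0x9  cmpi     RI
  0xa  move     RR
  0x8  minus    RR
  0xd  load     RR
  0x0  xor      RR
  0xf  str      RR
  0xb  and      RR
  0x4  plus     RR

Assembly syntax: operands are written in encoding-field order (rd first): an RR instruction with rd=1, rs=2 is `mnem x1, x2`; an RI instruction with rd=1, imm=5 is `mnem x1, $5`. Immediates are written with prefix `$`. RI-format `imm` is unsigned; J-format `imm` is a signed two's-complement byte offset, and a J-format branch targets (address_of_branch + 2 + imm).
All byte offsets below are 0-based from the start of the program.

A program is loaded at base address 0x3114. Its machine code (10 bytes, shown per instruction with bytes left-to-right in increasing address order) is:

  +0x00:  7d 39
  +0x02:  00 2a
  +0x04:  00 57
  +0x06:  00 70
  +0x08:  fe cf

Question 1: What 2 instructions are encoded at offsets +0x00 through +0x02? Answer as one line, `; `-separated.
andi x9, $125; inc x10

[00] 7d 39 → 0x397d
  op=0x397d>>12=0x3 ⇒ andi (RI)
  rd@[11:8]=0x9 ⇒ x9
  imm@[7:0]=0x7d ⇒ $125
[02] 00 2a → 0x2a00
  op=0x2a00>>12=0x2 ⇒ inc (R)
  rd@[11:8]=0xa ⇒ x10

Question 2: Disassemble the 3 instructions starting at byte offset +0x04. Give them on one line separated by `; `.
inv x7; stop; beq $-2

[04] 00 57 → 0x5700
  op=0x5700>>12=0x5 ⇒ inv (R)
  rd@[11:8]=0x7 ⇒ x7
[06] 00 70 → 0x7000
  op=0x7000>>12=0x7 ⇒ stop (N)
[08] fe cf → 0xcffe
  op=0xcffe>>12=0xc ⇒ beq (J)
  imm@[11:0]=0xffe (s12→-2) ⇒ $-2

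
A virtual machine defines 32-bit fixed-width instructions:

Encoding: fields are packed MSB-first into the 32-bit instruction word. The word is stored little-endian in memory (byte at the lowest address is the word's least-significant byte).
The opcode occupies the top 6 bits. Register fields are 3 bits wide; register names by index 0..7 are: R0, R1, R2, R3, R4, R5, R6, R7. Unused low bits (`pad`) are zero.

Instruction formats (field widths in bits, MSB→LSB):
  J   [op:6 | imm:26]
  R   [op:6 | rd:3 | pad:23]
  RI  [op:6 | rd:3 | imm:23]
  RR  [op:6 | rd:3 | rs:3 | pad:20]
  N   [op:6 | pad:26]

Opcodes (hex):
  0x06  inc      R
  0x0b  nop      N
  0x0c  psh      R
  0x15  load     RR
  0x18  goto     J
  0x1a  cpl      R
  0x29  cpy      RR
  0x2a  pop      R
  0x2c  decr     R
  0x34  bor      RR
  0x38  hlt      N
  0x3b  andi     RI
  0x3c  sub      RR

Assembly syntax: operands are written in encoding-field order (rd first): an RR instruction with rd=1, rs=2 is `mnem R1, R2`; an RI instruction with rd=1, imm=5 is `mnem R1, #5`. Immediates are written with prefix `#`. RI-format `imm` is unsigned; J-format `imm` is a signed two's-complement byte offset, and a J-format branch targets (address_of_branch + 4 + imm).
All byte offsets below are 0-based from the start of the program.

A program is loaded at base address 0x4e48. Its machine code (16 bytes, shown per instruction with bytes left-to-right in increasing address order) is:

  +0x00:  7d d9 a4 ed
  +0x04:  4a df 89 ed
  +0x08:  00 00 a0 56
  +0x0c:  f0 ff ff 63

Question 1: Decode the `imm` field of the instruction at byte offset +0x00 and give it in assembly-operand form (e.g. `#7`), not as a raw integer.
#2414973

[00] 7d d9 a4 ed → 0xeda4d97d
  top 6b → 0x3b → andi [RI]
  rd@[25:23]=0x3 ⇒ R3
  imm@[22:0]=0x24d97d ⇒ #2414973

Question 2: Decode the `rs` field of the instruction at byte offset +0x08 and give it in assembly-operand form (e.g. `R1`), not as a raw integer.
R2

off 0x08: read 00 00 a0 56 as little → 0x56a00000
  top 6b → 0x15 → load [RR]
  rd: (w>>23)&0x7=0x5 → R5
  rs: (w>>20)&0x7=0x2 → R2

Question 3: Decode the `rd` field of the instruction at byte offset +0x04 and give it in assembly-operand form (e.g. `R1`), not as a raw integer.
R3

+0x04: 4a df 89 ed ⇒ word 0xed89df4a (little)
  top 6b → 0x3b → andi [RI]
  [25:23] rd=3 = R3
  [22:0] imm=646986 = #646986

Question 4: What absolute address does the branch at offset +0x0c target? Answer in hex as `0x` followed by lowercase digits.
0x4e48

[0c] f0 ff ff 63 → 0x63fffff0
  op=0x63fffff0>>26=0x18 ⇒ goto (J)
  imm: (w>>0)&0x3ffffff=0x3fffff0 (s26→-16) → #-16
  target = base 0x4e48 + off 0x0c + 4 + imm -16 = 0x4e48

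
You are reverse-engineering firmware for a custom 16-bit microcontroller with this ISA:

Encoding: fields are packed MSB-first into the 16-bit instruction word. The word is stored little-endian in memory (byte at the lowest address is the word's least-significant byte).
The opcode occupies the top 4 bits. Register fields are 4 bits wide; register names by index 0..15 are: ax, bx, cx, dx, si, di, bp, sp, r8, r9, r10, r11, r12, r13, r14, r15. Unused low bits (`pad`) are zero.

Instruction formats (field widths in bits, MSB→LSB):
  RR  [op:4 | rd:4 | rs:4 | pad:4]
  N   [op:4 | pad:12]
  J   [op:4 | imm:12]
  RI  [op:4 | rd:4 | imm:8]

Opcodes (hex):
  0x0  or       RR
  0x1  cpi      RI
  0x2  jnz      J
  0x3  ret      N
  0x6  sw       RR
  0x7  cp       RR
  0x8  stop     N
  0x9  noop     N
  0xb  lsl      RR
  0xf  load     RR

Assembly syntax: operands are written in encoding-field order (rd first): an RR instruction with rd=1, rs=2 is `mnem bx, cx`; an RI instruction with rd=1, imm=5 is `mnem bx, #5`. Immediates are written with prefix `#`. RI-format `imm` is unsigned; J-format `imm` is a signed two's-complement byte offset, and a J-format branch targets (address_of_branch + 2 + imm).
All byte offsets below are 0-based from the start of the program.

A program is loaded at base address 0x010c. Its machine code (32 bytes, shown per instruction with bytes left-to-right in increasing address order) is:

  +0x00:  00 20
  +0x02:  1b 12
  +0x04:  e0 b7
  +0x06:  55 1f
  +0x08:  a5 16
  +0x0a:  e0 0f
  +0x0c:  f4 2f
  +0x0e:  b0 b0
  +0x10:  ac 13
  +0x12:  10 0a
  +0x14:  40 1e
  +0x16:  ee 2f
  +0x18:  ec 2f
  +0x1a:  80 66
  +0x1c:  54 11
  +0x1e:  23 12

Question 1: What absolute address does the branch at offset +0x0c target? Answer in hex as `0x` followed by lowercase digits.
+0x0c: f4 2f ⇒ word 0x2ff4 (little)
  top 4b → 0x2 → jnz [J]
  [11:0] imm=4084 (s12→-12) = #-12
  target = base 0x010c + off 0x0c + 2 + imm -12 = 0x010e

0x010e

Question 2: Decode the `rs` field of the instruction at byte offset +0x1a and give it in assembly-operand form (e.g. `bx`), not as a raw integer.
r8

@+1a  little-endian(80 66) = 0x6680
  top 4b → 0x6 → sw [RR]
  [11:8] rd=6 = bp
  [7:4] rs=8 = r8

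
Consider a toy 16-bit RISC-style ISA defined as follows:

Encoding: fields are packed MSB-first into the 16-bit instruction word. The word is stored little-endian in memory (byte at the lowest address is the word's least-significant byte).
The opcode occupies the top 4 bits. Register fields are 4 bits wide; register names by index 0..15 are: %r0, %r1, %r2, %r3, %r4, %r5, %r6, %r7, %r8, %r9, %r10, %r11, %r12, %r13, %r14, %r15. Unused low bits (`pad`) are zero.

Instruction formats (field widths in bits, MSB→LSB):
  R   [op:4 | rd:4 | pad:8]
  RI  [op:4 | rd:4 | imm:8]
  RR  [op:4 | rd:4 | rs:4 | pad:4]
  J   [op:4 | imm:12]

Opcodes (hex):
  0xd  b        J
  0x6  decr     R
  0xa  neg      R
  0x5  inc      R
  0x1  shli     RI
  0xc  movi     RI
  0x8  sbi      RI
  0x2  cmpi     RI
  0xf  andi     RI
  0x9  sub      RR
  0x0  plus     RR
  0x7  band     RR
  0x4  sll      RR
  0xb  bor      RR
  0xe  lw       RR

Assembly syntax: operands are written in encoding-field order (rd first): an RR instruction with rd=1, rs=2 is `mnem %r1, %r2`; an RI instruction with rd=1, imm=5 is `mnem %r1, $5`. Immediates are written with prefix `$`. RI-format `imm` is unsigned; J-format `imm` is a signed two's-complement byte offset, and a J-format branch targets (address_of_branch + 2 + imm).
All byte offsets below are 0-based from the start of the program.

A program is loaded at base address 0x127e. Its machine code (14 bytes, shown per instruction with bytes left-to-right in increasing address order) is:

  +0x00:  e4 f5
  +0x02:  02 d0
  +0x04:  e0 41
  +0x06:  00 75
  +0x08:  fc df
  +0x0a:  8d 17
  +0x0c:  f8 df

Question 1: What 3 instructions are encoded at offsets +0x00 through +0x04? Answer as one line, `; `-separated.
off 0x00: read e4 f5 as little → 0xf5e4
  op=0xf5e4>>12=0xf ⇒ andi (RI)
  rd@[11:8]=0x5 ⇒ %r5
  imm@[7:0]=0xe4 ⇒ $228
off 0x02: read 02 d0 as little → 0xd002
  op=0xd002>>12=0xd ⇒ b (J)
  imm@[11:0]=0x2 ⇒ $2
off 0x04: read e0 41 as little → 0x41e0
  op=0x41e0>>12=0x4 ⇒ sll (RR)
  rd@[11:8]=0x1 ⇒ %r1
  rs@[7:4]=0xe ⇒ %r14

andi %r5, $228; b $2; sll %r1, %r14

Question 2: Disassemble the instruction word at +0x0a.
shli %r7, $141

off 0x0a: read 8d 17 as little → 0x178d
  op=0x178d>>12=0x1 ⇒ shli (RI)
  rd@[11:8]=0x7 ⇒ %r7
  imm@[7:0]=0x8d ⇒ $141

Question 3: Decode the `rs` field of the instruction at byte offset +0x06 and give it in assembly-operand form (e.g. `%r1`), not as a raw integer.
%r0

+0x06: 00 75 ⇒ word 0x7500 (little)
  top 4b → 0x7 → band [RR]
  rd@[11:8]=0x5 ⇒ %r5
  rs@[7:4]=0x0 ⇒ %r0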